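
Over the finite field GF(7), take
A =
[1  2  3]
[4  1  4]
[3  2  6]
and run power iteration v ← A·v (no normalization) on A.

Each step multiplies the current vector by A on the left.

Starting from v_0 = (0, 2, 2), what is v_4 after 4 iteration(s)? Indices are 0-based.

v_4 = (2, 0, 2)

v_0 = (0, 2, 2).
v_1 = A·v_0 = (3, 3, 2).
v_2 = A·v_1 = (1, 2, 6).
v_3 = A·v_2 = (2, 2, 1).
v_4 = A·v_3 = (2, 0, 2).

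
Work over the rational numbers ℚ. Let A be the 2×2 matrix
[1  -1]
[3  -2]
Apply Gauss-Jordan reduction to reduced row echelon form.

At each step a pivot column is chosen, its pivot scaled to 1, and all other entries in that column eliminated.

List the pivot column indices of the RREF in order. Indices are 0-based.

pivot columns: 0, 1

step 1: normalize row 0 (÷1) = (1, -1)
  row 1: subtract 3×row0 = (0, 1)
step 2: normalize row 1 (÷1) = (0, 1)
  row 0: subtract -1×row1 = (1, 0)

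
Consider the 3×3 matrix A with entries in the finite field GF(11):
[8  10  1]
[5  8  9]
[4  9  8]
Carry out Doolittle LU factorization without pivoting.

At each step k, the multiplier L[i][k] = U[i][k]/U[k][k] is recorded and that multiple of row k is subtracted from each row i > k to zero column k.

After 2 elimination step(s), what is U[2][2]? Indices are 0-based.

U[2][2] = 8

Step 1: pivot at (0,0) is 8.
  row1 ← row1 − (2)·row0  ⇒  L[1][0]=2, U row1=(0, 10, 7)
  row2 ← row2 − (6)·row0  ⇒  L[2][0]=6, U row2=(0, 4, 2)
Step 2: pivot at (1,1) is 10.
  row2 ← row2 − (7)·row1  ⇒  L[2][1]=7, U row2=(0, 0, 8)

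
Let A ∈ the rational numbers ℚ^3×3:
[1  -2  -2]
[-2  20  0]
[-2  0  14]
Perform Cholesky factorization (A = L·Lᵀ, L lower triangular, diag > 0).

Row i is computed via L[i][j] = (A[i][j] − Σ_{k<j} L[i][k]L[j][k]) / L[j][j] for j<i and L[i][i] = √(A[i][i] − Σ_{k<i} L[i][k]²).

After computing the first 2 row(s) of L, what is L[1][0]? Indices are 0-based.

L[1][0] = -2

Step 1: L[0][0] = √(1) = 1.
  L[1][0] = (-2) / L[0][0] = -2.
Step 2: L[1][1] = √(16) = 4.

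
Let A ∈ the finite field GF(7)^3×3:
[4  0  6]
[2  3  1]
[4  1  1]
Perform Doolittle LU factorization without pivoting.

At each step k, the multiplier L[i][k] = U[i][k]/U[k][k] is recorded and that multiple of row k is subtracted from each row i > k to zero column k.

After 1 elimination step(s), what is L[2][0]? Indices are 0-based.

L[2][0] = 1

k=0: U[0][0]=4
  eliminate (1,0): mult=4, new row 1: (0, 3, 5); set L[1][0]=4
  eliminate (2,0): mult=1, new row 2: (0, 1, 2); set L[2][0]=1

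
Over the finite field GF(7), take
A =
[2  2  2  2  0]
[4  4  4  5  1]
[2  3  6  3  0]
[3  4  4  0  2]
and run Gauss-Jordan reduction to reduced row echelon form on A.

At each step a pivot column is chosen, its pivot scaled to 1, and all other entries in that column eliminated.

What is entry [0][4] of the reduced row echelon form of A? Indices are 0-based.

M[0][4] = 1

step 1: normalize row 0 (÷2) = (1, 1, 1, 1, 0)
  row 1: subtract 4×row0 = (0, 0, 0, 1, 1)
  row 2: subtract 2×row0 = (0, 1, 4, 1, 0)
  row 3: subtract 3×row0 = (0, 1, 1, 4, 2)
step 2: exchange rows 1,2
step 2: normalize row 1 (÷1) = (0, 1, 4, 1, 0)
  row 0: subtract 1×row1 = (1, 0, 4, 0, 0)
  row 3: subtract 1×row1 = (0, 0, 4, 3, 2)
step 3: exchange rows 2,3
step 3: normalize row 2 (÷4) = (0, 0, 1, 6, 4)
  row 0: subtract 4×row2 = (1, 0, 0, 4, 5)
  row 1: subtract 4×row2 = (0, 1, 0, 5, 5)
step 4: normalize row 3 (÷1) = (0, 0, 0, 1, 1)
  row 0: subtract 4×row3 = (1, 0, 0, 0, 1)
  row 1: subtract 5×row3 = (0, 1, 0, 0, 0)
  row 2: subtract 6×row3 = (0, 0, 1, 0, 5)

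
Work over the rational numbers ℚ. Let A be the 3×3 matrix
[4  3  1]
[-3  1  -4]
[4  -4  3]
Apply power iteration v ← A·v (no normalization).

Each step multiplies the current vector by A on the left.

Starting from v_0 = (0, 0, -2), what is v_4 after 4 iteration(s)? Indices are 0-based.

v_0 = (0, 0, -2).
v_1 = A·v_0 = (-2, 8, -6).
v_2 = A·v_1 = (10, 38, -58).
v_3 = A·v_2 = (96, 240, -286).
v_4 = A·v_3 = (818, 1096, -1434).

v_4 = (818, 1096, -1434)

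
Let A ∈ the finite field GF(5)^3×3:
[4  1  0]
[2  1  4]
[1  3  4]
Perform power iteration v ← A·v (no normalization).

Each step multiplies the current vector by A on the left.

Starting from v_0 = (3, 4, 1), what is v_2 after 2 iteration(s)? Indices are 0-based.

v_2 = (3, 2, 4)

v_0 = (3, 4, 1).
v_1 = A·v_0 = (1, 4, 4).
v_2 = A·v_1 = (3, 2, 4).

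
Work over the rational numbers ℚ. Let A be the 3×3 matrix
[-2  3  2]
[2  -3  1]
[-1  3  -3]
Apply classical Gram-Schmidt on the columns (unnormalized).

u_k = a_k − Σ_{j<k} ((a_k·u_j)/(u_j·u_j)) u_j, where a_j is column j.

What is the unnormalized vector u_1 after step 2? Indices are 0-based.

Step 1: u_0 = a_0 = (-2, 2, -1).
Step 2: u_1 = a_1 − (-5/3)·u_0 = (-1/3, 1/3, 4/3).

u_1 = (-1/3, 1/3, 4/3)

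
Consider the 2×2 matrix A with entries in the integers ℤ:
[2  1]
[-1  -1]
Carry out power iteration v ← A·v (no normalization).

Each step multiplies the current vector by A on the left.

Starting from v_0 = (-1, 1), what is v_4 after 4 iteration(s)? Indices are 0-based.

v_0 = (-1, 1).
v_1 = A·v_0 = (-1, 0).
v_2 = A·v_1 = (-2, 1).
v_3 = A·v_2 = (-3, 1).
v_4 = A·v_3 = (-5, 2).

v_4 = (-5, 2)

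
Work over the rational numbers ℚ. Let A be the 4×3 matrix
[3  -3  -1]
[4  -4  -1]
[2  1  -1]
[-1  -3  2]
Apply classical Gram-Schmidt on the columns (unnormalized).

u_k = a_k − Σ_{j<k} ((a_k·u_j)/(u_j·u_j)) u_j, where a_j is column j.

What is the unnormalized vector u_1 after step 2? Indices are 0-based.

Step 1: u_0 = a_0 = (3, 4, 2, -1).
Step 2: u_1 = a_1 − (-2/3)·u_0 = (-1, -4/3, 7/3, -11/3).

u_1 = (-1, -4/3, 7/3, -11/3)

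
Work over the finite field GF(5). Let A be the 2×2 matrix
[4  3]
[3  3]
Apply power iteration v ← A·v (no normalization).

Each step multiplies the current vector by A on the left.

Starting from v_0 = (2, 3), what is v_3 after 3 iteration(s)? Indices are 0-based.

v_3 = (0, 2)

v_0 = (2, 3).
v_1 = A·v_0 = (2, 0).
v_2 = A·v_1 = (3, 1).
v_3 = A·v_2 = (0, 2).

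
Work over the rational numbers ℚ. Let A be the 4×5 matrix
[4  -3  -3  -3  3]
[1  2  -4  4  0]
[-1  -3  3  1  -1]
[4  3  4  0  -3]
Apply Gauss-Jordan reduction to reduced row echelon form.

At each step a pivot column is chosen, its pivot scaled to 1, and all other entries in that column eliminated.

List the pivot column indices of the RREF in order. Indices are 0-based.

pivot(0,0)=4: scale R0 → (1, -3/4, -3/4, -3/4, 3/4)
  clear (1,0): R1 −= (1)R0 → (0, 11/4, -13/4, 19/4, -3/4)
  clear (2,0): R2 −= (-1)R0 → (0, -15/4, 9/4, 1/4, -1/4)
  clear (3,0): R3 −= (4)R0 → (0, 6, 7, 3, -6)
pivot(1,1)=11/4: scale R1 → (0, 1, -13/11, 19/11, -3/11)
  clear (0,1): R0 −= (-3/4)R1 → (1, 0, -18/11, 6/11, 6/11)
  clear (2,1): R2 −= (-15/4)R1 → (0, 0, -24/11, 74/11, -14/11)
  clear (3,1): R3 −= (6)R1 → (0, 0, 155/11, -81/11, -48/11)
pivot(2,2)=-24/11: scale R2 → (0, 0, 1, -37/12, 7/12)
  clear (0,2): R0 −= (-18/11)R2 → (1, 0, 0, -9/2, 3/2)
  clear (1,2): R1 −= (-13/11)R2 → (0, 1, 0, -23/12, 5/12)
  clear (3,2): R3 −= (155/11)R2 → (0, 0, 0, 433/12, -151/12)
pivot(3,3)=433/12: scale R3 → (0, 0, 0, 1, -151/433)
  clear (0,3): R0 −= (-9/2)R3 → (1, 0, 0, 0, -30/433)
  clear (1,3): R1 −= (-23/12)R3 → (0, 1, 0, 0, -109/433)
  clear (2,3): R2 −= (-37/12)R3 → (0, 0, 1, 0, -213/433)

pivot columns: 0, 1, 2, 3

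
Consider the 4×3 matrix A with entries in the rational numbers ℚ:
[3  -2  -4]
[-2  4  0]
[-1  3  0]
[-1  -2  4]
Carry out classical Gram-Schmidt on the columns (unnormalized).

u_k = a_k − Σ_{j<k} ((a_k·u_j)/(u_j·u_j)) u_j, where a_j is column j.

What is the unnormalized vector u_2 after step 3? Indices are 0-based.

Step 1: u_0 = a_0 = (3, -2, -1, -1).
Step 2: u_1 = a_1 − (-1)·u_0 = (1, 2, 2, -3).
Step 3: u_2 = a_2 − (-16/15)·u_0 − (-8/9)·u_1 = (4/45, -16/45, 32/45, 4/15).

u_2 = (4/45, -16/45, 32/45, 4/15)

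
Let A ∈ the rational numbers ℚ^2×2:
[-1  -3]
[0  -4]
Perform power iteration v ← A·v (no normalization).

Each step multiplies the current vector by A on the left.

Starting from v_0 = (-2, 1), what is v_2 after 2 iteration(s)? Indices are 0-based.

v_2 = (13, 16)

v_0 = (-2, 1).
v_1 = A·v_0 = (-1, -4).
v_2 = A·v_1 = (13, 16).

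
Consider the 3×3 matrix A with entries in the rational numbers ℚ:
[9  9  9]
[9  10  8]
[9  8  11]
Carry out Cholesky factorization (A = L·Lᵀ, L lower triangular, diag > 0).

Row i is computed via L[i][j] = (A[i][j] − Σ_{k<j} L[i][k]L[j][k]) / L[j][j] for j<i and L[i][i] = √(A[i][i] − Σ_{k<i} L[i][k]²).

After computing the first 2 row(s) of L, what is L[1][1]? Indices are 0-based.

Step 1: L[0][0] = √(9) = 3.
  L[1][0] = (9) / L[0][0] = 3.
Step 2: L[1][1] = √(1) = 1.

L[1][1] = 1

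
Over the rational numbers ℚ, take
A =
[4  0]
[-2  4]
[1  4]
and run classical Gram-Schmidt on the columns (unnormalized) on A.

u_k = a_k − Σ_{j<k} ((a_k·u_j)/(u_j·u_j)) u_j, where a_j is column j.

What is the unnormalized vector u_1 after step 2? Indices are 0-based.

u_1 = (16/21, 76/21, 88/21)

Step 1: u_0 = a_0 = (4, -2, 1).
Step 2: u_1 = a_1 − (-4/21)·u_0 = (16/21, 76/21, 88/21).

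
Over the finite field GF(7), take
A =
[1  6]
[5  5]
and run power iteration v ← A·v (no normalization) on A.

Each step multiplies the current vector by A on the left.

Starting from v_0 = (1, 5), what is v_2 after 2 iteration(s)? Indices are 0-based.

v_0 = (1, 5).
v_1 = A·v_0 = (3, 2).
v_2 = A·v_1 = (1, 4).

v_2 = (1, 4)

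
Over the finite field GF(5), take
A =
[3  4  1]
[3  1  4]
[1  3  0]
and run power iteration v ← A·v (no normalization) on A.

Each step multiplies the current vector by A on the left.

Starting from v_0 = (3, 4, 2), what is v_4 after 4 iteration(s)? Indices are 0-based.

v_0 = (3, 4, 2).
v_1 = A·v_0 = (2, 1, 0).
v_2 = A·v_1 = (0, 2, 0).
v_3 = A·v_2 = (3, 2, 1).
v_4 = A·v_3 = (3, 0, 4).

v_4 = (3, 0, 4)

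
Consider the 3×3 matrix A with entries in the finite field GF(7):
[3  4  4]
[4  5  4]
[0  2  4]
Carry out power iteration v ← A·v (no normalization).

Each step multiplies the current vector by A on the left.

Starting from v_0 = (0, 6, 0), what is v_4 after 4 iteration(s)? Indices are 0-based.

v_4 = (0, 3, 4)

v_0 = (0, 6, 0).
v_1 = A·v_0 = (3, 2, 5).
v_2 = A·v_1 = (2, 0, 3).
v_3 = A·v_2 = (4, 6, 5).
v_4 = A·v_3 = (0, 3, 4).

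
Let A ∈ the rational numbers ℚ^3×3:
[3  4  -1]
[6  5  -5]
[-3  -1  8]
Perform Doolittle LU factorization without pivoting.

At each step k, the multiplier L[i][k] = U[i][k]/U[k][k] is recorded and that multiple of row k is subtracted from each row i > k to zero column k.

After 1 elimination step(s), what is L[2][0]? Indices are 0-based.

Step 1: pivot at (0,0) is 3.
  row1 ← row1 − (2)·row0  ⇒  L[1][0]=2, U row1=(0, -3, -3)
  row2 ← row2 − (-1)·row0  ⇒  L[2][0]=-1, U row2=(0, 3, 7)

L[2][0] = -1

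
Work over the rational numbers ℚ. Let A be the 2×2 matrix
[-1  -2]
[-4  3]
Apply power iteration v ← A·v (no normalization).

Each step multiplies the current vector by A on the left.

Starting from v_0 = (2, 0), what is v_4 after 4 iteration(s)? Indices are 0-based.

v_0 = (2, 0).
v_1 = A·v_0 = (-2, -8).
v_2 = A·v_1 = (18, -16).
v_3 = A·v_2 = (14, -120).
v_4 = A·v_3 = (226, -416).

v_4 = (226, -416)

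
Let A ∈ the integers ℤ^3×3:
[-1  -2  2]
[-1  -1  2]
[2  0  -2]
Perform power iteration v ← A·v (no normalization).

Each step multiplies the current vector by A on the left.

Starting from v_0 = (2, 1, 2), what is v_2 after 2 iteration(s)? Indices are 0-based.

v_2 = (-2, -1, 0)

v_0 = (2, 1, 2).
v_1 = A·v_0 = (0, 1, 0).
v_2 = A·v_1 = (-2, -1, 0).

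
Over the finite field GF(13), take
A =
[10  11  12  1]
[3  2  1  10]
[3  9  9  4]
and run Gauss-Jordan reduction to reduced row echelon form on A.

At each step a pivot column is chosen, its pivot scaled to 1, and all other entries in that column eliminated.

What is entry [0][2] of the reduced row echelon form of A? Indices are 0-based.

step 1: normalize row 0 (÷10) = (1, 5, 9, 4)
  row 1: subtract 3×row0 = (0, 0, 0, 11)
  row 2: subtract 3×row0 = (0, 7, 8, 5)
step 2: exchange rows 1,2
step 2: normalize row 1 (÷7) = (0, 1, 3, 10)
  row 0: subtract 5×row1 = (1, 0, 7, 6)
skip col 2 (zero from row 2)
step 3: normalize row 2 (÷11) = (0, 0, 0, 1)
  row 0: subtract 6×row2 = (1, 0, 7, 0)
  row 1: subtract 10×row2 = (0, 1, 3, 0)

M[0][2] = 7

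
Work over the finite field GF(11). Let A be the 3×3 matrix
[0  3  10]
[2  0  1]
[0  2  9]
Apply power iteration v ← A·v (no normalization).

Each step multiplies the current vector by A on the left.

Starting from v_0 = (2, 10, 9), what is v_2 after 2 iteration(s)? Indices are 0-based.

v_2 = (4, 0, 0)

v_0 = (2, 10, 9).
v_1 = A·v_0 = (10, 2, 2).
v_2 = A·v_1 = (4, 0, 0).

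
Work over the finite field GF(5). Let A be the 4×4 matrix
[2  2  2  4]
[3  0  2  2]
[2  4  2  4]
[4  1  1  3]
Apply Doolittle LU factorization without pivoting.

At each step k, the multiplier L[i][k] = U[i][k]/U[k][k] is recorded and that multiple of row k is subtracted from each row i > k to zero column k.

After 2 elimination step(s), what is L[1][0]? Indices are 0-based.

L[1][0] = 4

k=0: U[0][0]=2
  eliminate (1,0): mult=4, new row 1: (0, 2, 4, 1); set L[1][0]=4
  eliminate (2,0): mult=1, new row 2: (0, 2, 0, 0); set L[2][0]=1
  eliminate (3,0): mult=2, new row 3: (0, 2, 2, 0); set L[3][0]=2
k=1: U[1][1]=2
  eliminate (2,1): mult=1, new row 2: (0, 0, 1, 4); set L[2][1]=1
  eliminate (3,1): mult=1, new row 3: (0, 0, 3, 4); set L[3][1]=1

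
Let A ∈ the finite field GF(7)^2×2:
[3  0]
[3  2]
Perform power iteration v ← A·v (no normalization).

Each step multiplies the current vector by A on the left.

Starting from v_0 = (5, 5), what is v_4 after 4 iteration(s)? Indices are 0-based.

v_4 = (6, 5)

v_0 = (5, 5).
v_1 = A·v_0 = (1, 4).
v_2 = A·v_1 = (3, 4).
v_3 = A·v_2 = (2, 3).
v_4 = A·v_3 = (6, 5).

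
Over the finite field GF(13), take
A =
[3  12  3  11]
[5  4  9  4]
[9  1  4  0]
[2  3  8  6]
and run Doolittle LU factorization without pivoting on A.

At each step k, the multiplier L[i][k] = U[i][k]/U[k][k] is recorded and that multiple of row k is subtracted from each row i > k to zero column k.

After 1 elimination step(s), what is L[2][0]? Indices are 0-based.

k=0: U[0][0]=3
  eliminate (1,0): mult=6, new row 1: (0, 10, 4, 3); set L[1][0]=6
  eliminate (2,0): mult=3, new row 2: (0, 4, 8, 6); set L[2][0]=3
  eliminate (3,0): mult=5, new row 3: (0, 8, 6, 3); set L[3][0]=5

L[2][0] = 3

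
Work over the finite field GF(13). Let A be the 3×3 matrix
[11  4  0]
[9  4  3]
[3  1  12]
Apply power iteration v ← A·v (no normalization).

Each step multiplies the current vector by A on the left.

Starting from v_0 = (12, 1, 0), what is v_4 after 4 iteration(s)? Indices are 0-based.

v_4 = (8, 5, 12)

v_0 = (12, 1, 0).
v_1 = A·v_0 = (6, 8, 11).
v_2 = A·v_1 = (7, 2, 2).
v_3 = A·v_2 = (7, 12, 8).
v_4 = A·v_3 = (8, 5, 12).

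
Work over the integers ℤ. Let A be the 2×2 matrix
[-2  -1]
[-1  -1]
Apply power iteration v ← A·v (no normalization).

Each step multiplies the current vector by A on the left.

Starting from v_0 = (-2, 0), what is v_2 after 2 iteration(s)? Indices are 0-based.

v_0 = (-2, 0).
v_1 = A·v_0 = (4, 2).
v_2 = A·v_1 = (-10, -6).

v_2 = (-10, -6)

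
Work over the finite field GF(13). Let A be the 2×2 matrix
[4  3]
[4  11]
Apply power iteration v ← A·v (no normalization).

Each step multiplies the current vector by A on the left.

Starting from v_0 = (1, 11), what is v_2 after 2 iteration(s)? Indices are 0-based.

v_0 = (1, 11).
v_1 = A·v_0 = (11, 8).
v_2 = A·v_1 = (3, 2).

v_2 = (3, 2)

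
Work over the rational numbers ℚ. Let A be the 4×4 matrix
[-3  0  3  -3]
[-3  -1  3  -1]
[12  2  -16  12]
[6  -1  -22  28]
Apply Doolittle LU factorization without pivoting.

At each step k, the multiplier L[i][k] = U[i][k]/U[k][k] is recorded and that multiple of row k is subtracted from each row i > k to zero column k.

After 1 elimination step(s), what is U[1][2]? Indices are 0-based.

U[1][2] = 0

k=0: U[0][0]=-3
  eliminate (1,0): mult=1, new row 1: (0, -1, 0, 2); set L[1][0]=1
  eliminate (2,0): mult=-4, new row 2: (0, 2, -4, 0); set L[2][0]=-4
  eliminate (3,0): mult=-2, new row 3: (0, -1, -16, 22); set L[3][0]=-2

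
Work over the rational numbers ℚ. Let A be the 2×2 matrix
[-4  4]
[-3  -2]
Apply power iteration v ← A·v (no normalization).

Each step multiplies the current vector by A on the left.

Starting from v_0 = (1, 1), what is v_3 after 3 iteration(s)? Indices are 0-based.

v_3 = (120, 40)

v_0 = (1, 1).
v_1 = A·v_0 = (0, -5).
v_2 = A·v_1 = (-20, 10).
v_3 = A·v_2 = (120, 40).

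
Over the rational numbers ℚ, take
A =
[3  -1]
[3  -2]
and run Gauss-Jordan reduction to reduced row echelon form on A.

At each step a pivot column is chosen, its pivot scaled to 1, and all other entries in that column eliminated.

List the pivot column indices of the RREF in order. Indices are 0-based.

pivot columns: 0, 1

step 1: normalize row 0 (÷3) = (1, -1/3)
  row 1: subtract 3×row0 = (0, -1)
step 2: normalize row 1 (÷-1) = (0, 1)
  row 0: subtract -1/3×row1 = (1, 0)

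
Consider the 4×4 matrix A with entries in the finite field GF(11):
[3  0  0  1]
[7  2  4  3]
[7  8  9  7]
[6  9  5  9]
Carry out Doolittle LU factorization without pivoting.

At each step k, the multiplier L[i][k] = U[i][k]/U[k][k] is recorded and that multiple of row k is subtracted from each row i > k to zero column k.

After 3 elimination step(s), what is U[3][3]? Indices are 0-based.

U[3][3] = 5

k=0: U[0][0]=3
  eliminate (1,0): mult=6, new row 1: (0, 2, 4, 8); set L[1][0]=6
  eliminate (2,0): mult=6, new row 2: (0, 8, 9, 1); set L[2][0]=6
  eliminate (3,0): mult=2, new row 3: (0, 9, 5, 7); set L[3][0]=2
k=1: U[1][1]=2
  eliminate (2,1): mult=4, new row 2: (0, 0, 4, 2); set L[2][1]=4
  eliminate (3,1): mult=10, new row 3: (0, 0, 9, 4); set L[3][1]=10
k=2: U[2][2]=4
  eliminate (3,2): mult=5, new row 3: (0, 0, 0, 5); set L[3][2]=5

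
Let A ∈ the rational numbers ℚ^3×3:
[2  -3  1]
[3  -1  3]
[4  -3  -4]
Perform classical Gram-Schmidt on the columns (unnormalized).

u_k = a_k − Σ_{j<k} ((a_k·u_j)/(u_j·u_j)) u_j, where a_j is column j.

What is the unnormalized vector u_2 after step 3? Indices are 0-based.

u_2 = (51/22, 153/55, -357/110)

Step 1: u_0 = a_0 = (2, 3, 4).
Step 2: u_1 = a_1 − (-21/29)·u_0 = (-45/29, 34/29, -3/29).
Step 3: u_2 = a_2 − (-5/29)·u_0 − (69/110)·u_1 = (51/22, 153/55, -357/110).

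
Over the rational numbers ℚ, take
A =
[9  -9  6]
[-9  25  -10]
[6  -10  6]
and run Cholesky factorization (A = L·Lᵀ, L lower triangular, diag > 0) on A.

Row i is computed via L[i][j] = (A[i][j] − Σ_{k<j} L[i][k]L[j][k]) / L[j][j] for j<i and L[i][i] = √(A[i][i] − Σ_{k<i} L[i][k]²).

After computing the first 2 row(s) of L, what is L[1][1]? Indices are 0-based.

L[1][1] = 4

Step 1: L[0][0] = √(9) = 3.
  L[1][0] = (-9) / L[0][0] = -3.
Step 2: L[1][1] = √(16) = 4.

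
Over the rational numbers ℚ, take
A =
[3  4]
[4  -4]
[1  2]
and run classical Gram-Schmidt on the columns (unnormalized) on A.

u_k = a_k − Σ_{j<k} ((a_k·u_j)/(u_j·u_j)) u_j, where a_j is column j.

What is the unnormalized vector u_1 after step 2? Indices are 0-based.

u_1 = (55/13, -48/13, 27/13)

Step 1: u_0 = a_0 = (3, 4, 1).
Step 2: u_1 = a_1 − (-1/13)·u_0 = (55/13, -48/13, 27/13).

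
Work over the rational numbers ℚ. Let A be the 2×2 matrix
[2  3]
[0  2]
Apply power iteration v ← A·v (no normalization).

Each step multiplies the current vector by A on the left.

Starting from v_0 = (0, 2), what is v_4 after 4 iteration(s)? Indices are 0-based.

v_0 = (0, 2).
v_1 = A·v_0 = (6, 4).
v_2 = A·v_1 = (24, 8).
v_3 = A·v_2 = (72, 16).
v_4 = A·v_3 = (192, 32).

v_4 = (192, 32)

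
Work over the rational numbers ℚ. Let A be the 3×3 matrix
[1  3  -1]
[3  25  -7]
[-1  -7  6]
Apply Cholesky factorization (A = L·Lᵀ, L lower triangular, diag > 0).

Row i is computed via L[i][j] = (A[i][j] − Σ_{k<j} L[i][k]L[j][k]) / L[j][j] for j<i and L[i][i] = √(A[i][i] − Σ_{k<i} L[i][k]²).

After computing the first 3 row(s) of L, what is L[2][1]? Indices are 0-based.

Step 1: L[0][0] = √(1) = 1.
  L[1][0] = (3) / L[0][0] = 3.
Step 2: L[1][1] = √(16) = 4.
  L[2][0] = (-1) / L[0][0] = -1.
  L[2][1] = (-4) / L[1][1] = -1.
Step 3: L[2][2] = √(4) = 2.

L[2][1] = -1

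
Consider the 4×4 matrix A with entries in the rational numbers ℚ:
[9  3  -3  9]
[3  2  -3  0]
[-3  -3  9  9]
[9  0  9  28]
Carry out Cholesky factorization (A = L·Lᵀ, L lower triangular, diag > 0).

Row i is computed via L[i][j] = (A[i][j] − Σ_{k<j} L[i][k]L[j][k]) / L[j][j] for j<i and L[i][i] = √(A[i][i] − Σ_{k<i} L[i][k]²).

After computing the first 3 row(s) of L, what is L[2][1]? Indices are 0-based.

Step 1: L[0][0] = √(9) = 3.
  L[1][0] = (3) / L[0][0] = 1.
Step 2: L[1][1] = √(1) = 1.
  L[2][0] = (-3) / L[0][0] = -1.
  L[2][1] = (-2) / L[1][1] = -2.
Step 3: L[2][2] = √(4) = 2.

L[2][1] = -2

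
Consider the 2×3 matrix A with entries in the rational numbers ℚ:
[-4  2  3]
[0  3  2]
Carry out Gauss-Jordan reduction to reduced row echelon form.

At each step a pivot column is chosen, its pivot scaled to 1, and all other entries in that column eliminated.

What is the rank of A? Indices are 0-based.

rank = 2

step 1: normalize row 0 (÷-4) = (1, -1/2, -3/4)
step 2: normalize row 1 (÷3) = (0, 1, 2/3)
  row 0: subtract -1/2×row1 = (1, 0, -5/12)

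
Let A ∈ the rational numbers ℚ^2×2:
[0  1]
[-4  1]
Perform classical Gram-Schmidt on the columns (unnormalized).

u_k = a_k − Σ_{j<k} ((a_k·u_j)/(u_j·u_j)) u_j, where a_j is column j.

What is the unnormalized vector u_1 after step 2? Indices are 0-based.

Step 1: u_0 = a_0 = (0, -4).
Step 2: u_1 = a_1 − (-1/4)·u_0 = (1, 0).

u_1 = (1, 0)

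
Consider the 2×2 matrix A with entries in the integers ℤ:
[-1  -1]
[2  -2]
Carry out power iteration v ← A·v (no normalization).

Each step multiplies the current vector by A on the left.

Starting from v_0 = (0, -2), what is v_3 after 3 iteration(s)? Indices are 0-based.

v_3 = (10, -4)

v_0 = (0, -2).
v_1 = A·v_0 = (2, 4).
v_2 = A·v_1 = (-6, -4).
v_3 = A·v_2 = (10, -4).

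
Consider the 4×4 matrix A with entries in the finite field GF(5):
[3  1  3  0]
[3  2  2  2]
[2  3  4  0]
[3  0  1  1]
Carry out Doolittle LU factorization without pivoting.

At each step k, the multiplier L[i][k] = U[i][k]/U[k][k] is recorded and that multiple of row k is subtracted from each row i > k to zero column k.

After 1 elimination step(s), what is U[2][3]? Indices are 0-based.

[col 0] pivot 3
  R1 -= 1*R0 → (0, 1, 4, 2)  (L[1][0] := 1)
  R2 -= 4*R0 → (0, 4, 2, 0)  (L[2][0] := 4)
  R3 -= 1*R0 → (0, 4, 3, 1)  (L[3][0] := 1)

U[2][3] = 0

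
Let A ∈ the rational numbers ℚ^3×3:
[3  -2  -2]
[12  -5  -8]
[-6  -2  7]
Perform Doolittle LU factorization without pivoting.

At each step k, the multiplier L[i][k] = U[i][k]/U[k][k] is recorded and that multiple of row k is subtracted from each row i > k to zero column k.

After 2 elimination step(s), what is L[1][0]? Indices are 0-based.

k=0: U[0][0]=3
  eliminate (1,0): mult=4, new row 1: (0, 3, 0); set L[1][0]=4
  eliminate (2,0): mult=-2, new row 2: (0, -6, 3); set L[2][0]=-2
k=1: U[1][1]=3
  eliminate (2,1): mult=-2, new row 2: (0, 0, 3); set L[2][1]=-2

L[1][0] = 4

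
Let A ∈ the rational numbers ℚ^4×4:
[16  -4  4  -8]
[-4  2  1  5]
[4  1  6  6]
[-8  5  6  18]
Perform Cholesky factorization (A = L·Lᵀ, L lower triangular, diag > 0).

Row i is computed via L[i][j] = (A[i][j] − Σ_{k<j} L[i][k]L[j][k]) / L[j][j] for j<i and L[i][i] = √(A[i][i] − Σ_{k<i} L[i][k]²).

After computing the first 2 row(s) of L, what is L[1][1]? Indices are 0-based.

Step 1: L[0][0] = √(16) = 4.
  L[1][0] = (-4) / L[0][0] = -1.
Step 2: L[1][1] = √(1) = 1.

L[1][1] = 1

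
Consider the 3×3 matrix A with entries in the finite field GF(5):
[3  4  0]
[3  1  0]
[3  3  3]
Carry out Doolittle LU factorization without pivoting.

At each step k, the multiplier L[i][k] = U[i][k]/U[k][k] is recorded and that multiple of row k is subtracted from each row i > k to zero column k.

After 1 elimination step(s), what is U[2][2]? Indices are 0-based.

k=0: U[0][0]=3
  eliminate (1,0): mult=1, new row 1: (0, 2, 0); set L[1][0]=1
  eliminate (2,0): mult=1, new row 2: (0, 4, 3); set L[2][0]=1

U[2][2] = 3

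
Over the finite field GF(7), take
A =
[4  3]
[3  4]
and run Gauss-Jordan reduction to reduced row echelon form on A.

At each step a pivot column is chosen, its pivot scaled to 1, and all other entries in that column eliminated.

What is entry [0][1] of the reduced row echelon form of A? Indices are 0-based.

M[0][1] = 6

[1] R0 /= 4  ⇒  (1, 6)
     R1 -= 3·R0  ⇒  (0, 0)
column 1 empty below row 1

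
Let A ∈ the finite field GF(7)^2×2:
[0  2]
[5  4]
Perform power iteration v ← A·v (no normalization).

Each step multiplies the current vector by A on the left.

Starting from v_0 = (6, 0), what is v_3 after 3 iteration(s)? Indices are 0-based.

v_0 = (6, 0).
v_1 = A·v_0 = (0, 2).
v_2 = A·v_1 = (4, 1).
v_3 = A·v_2 = (2, 3).

v_3 = (2, 3)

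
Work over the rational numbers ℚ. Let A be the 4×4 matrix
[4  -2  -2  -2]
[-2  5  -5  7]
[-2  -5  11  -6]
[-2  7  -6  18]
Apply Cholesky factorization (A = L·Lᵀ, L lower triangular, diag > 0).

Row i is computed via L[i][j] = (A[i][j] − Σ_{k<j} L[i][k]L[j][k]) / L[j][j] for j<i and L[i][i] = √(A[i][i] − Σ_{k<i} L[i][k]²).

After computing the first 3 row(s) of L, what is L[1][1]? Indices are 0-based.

Step 1: L[0][0] = √(4) = 2.
  L[1][0] = (-2) / L[0][0] = -1.
Step 2: L[1][1] = √(4) = 2.
  L[2][0] = (-2) / L[0][0] = -1.
  L[2][1] = (-6) / L[1][1] = -3.
Step 3: L[2][2] = √(1) = 1.

L[1][1] = 2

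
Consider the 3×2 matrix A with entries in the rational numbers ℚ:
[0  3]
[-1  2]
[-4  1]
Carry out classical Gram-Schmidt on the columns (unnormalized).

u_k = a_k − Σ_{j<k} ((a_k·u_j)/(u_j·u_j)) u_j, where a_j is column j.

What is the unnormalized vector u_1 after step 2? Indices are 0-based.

Step 1: u_0 = a_0 = (0, -1, -4).
Step 2: u_1 = a_1 − (-6/17)·u_0 = (3, 28/17, -7/17).

u_1 = (3, 28/17, -7/17)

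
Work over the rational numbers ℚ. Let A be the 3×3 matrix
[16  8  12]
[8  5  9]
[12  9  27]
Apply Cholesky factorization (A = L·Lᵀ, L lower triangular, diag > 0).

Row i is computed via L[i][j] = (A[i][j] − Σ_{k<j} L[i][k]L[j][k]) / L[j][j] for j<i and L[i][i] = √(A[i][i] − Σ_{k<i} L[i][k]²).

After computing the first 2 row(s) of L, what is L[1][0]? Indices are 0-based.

Step 1: L[0][0] = √(16) = 4.
  L[1][0] = (8) / L[0][0] = 2.
Step 2: L[1][1] = √(1) = 1.

L[1][0] = 2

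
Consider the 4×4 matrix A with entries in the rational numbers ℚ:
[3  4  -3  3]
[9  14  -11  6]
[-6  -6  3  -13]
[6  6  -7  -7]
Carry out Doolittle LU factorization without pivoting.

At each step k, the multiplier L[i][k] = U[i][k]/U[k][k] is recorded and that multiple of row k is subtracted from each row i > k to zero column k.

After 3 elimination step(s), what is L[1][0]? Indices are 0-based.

k=0: U[0][0]=3
  eliminate (1,0): mult=3, new row 1: (0, 2, -2, -3); set L[1][0]=3
  eliminate (2,0): mult=-2, new row 2: (0, 2, -3, -7); set L[2][0]=-2
  eliminate (3,0): mult=2, new row 3: (0, -2, -1, -13); set L[3][0]=2
k=1: U[1][1]=2
  eliminate (2,1): mult=1, new row 2: (0, 0, -1, -4); set L[2][1]=1
  eliminate (3,1): mult=-1, new row 3: (0, 0, -3, -16); set L[3][1]=-1
k=2: U[2][2]=-1
  eliminate (3,2): mult=3, new row 3: (0, 0, 0, -4); set L[3][2]=3

L[1][0] = 3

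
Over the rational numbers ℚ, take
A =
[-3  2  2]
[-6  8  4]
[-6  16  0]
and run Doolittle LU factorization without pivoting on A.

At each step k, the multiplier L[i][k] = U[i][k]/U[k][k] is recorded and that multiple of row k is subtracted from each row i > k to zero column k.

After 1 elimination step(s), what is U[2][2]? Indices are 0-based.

k=0: U[0][0]=-3
  eliminate (1,0): mult=2, new row 1: (0, 4, 0); set L[1][0]=2
  eliminate (2,0): mult=2, new row 2: (0, 12, -4); set L[2][0]=2

U[2][2] = -4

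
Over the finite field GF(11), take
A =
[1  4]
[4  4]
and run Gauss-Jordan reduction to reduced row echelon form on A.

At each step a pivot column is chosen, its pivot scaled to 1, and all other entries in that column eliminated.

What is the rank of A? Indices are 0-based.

rank = 2

[1] R0 /= 1  ⇒  (1, 4)
     R1 -= 4·R0  ⇒  (0, 10)
[2] R1 /= 10  ⇒  (0, 1)
     R0 -= 4·R1  ⇒  (1, 0)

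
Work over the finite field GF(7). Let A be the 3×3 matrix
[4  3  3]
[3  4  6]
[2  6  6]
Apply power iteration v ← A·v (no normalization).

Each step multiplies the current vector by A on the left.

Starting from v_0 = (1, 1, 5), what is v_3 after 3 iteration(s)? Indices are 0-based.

v_3 = (0, 1, 5)

v_0 = (1, 1, 5).
v_1 = A·v_0 = (1, 2, 3).
v_2 = A·v_1 = (5, 1, 4).
v_3 = A·v_2 = (0, 1, 5).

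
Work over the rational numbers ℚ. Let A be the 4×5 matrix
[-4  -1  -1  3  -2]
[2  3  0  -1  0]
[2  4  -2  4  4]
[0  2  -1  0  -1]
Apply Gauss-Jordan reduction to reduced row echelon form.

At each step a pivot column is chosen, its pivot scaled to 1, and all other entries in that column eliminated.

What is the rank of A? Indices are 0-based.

pivot(0,0)=-4: scale R0 → (1, 1/4, 1/4, -3/4, 1/2)
  clear (1,0): R1 −= (2)R0 → (0, 5/2, -1/2, 1/2, -1)
  clear (2,0): R2 −= (2)R0 → (0, 7/2, -5/2, 11/2, 3)
pivot(1,1)=5/2: scale R1 → (0, 1, -1/5, 1/5, -2/5)
  clear (0,1): R0 −= (1/4)R1 → (1, 0, 3/10, -4/5, 3/5)
  clear (2,1): R2 −= (7/2)R1 → (0, 0, -9/5, 24/5, 22/5)
  clear (3,1): R3 −= (2)R1 → (0, 0, -3/5, -2/5, -1/5)
pivot(2,2)=-9/5: scale R2 → (0, 0, 1, -8/3, -22/9)
  clear (0,2): R0 −= (3/10)R2 → (1, 0, 0, 0, 4/3)
  clear (1,2): R1 −= (-1/5)R2 → (0, 1, 0, -1/3, -8/9)
  clear (3,2): R3 −= (-3/5)R2 → (0, 0, 0, -2, -5/3)
pivot(3,3)=-2: scale R3 → (0, 0, 0, 1, 5/6)
  clear (1,3): R1 −= (-1/3)R3 → (0, 1, 0, 0, -11/18)
  clear (2,3): R2 −= (-8/3)R3 → (0, 0, 1, 0, -2/9)

rank = 4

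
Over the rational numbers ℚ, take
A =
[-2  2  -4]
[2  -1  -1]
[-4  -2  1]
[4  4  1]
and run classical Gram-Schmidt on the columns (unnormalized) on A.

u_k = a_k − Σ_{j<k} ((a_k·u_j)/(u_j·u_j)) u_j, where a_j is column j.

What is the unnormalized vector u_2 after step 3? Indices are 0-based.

Step 1: u_0 = a_0 = (-2, 2, -4, 4).
Step 2: u_1 = a_1 − (9/20)·u_0 = (29/10, -19/10, -1/5, 11/5).
Step 3: u_2 = a_2 − (3/20)·u_0 − (-77/169)·u_1 = (-402/169, -366/169, 255/169, 237/169).

u_2 = (-402/169, -366/169, 255/169, 237/169)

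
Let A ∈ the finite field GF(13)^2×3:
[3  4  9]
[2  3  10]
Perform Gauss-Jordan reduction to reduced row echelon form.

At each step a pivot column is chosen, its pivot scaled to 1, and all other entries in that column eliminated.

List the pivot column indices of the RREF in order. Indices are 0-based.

[1] R0 /= 3  ⇒  (1, 10, 3)
     R1 -= 2·R0  ⇒  (0, 9, 4)
[2] R1 /= 9  ⇒  (0, 1, 12)
     R0 -= 10·R1  ⇒  (1, 0, 0)

pivot columns: 0, 1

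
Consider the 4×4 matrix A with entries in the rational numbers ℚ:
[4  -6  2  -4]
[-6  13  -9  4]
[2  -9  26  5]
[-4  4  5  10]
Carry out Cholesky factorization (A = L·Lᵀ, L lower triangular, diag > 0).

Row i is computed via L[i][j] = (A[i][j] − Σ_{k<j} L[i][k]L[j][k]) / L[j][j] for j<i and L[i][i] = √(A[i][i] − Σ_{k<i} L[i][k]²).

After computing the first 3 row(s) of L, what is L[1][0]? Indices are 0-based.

L[1][0] = -3

Step 1: L[0][0] = √(4) = 2.
  L[1][0] = (-6) / L[0][0] = -3.
Step 2: L[1][1] = √(4) = 2.
  L[2][0] = (2) / L[0][0] = 1.
  L[2][1] = (-6) / L[1][1] = -3.
Step 3: L[2][2] = √(16) = 4.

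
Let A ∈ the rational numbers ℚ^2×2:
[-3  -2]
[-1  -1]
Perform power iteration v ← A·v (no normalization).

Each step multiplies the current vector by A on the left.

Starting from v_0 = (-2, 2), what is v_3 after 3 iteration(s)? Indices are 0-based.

v_0 = (-2, 2).
v_1 = A·v_0 = (2, 0).
v_2 = A·v_1 = (-6, -2).
v_3 = A·v_2 = (22, 8).

v_3 = (22, 8)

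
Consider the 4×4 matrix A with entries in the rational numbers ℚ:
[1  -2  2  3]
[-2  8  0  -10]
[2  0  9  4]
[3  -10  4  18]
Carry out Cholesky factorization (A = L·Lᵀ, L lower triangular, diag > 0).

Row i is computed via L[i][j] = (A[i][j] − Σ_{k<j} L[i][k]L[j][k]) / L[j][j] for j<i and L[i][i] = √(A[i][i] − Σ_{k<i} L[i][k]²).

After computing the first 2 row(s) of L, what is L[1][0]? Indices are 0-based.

L[1][0] = -2

Step 1: L[0][0] = √(1) = 1.
  L[1][0] = (-2) / L[0][0] = -2.
Step 2: L[1][1] = √(4) = 2.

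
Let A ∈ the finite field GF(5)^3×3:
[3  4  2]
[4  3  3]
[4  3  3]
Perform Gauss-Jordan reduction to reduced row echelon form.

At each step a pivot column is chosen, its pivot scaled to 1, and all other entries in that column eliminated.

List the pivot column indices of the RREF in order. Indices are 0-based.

pivot(0,0)=3: scale R0 → (1, 3, 4)
  clear (1,0): R1 −= (4)R0 → (0, 1, 2)
  clear (2,0): R2 −= (4)R0 → (0, 1, 2)
pivot(1,1)=1: scale R1 → (0, 1, 2)
  clear (0,1): R0 −= (3)R1 → (1, 0, 3)
  clear (2,1): R2 −= (1)R1 → (0, 0, 0)
col 2: no nonzero at/below row 2; advance.

pivot columns: 0, 1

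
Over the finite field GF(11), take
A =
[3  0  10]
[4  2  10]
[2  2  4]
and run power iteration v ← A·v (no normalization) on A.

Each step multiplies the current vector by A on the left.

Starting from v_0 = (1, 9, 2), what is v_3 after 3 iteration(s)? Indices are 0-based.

v_3 = (2, 9, 4)

v_0 = (1, 9, 2).
v_1 = A·v_0 = (1, 9, 6).
v_2 = A·v_1 = (8, 5, 0).
v_3 = A·v_2 = (2, 9, 4).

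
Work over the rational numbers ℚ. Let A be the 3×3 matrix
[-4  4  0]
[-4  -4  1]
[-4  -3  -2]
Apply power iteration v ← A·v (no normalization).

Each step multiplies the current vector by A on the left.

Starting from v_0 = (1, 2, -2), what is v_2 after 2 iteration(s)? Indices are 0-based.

v_2 = (-72, 34, 38)

v_0 = (1, 2, -2).
v_1 = A·v_0 = (4, -14, -6).
v_2 = A·v_1 = (-72, 34, 38).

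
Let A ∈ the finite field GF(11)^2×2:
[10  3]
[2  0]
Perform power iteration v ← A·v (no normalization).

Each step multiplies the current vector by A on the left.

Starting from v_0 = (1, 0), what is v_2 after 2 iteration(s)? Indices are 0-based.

v_2 = (7, 9)

v_0 = (1, 0).
v_1 = A·v_0 = (10, 2).
v_2 = A·v_1 = (7, 9).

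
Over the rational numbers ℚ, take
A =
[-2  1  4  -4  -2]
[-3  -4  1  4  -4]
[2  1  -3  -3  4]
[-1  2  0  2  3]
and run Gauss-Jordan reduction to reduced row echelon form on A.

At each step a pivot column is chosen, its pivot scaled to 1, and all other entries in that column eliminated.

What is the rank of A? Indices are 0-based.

rank = 4

pivot(0,0)=-2: scale R0 → (1, -1/2, -2, 2, 1)
  clear (1,0): R1 −= (-3)R0 → (0, -11/2, -5, 10, -1)
  clear (2,0): R2 −= (2)R0 → (0, 2, 1, -7, 2)
  clear (3,0): R3 −= (-1)R0 → (0, 3/2, -2, 4, 4)
pivot(1,1)=-11/2: scale R1 → (0, 1, 10/11, -20/11, 2/11)
  clear (0,1): R0 −= (-1/2)R1 → (1, 0, -17/11, 12/11, 12/11)
  clear (2,1): R2 −= (2)R1 → (0, 0, -9/11, -37/11, 18/11)
  clear (3,1): R3 −= (3/2)R1 → (0, 0, -37/11, 74/11, 41/11)
pivot(2,2)=-9/11: scale R2 → (0, 0, 1, 37/9, -2)
  clear (0,2): R0 −= (-17/11)R2 → (1, 0, 0, 67/9, -2)
  clear (1,2): R1 −= (10/11)R2 → (0, 1, 0, -50/9, 2)
  clear (3,2): R3 −= (-37/11)R2 → (0, 0, 0, 185/9, -3)
pivot(3,3)=185/9: scale R3 → (0, 0, 0, 1, -27/185)
  clear (0,3): R0 −= (67/9)R3 → (1, 0, 0, 0, -169/185)
  clear (1,3): R1 −= (-50/9)R3 → (0, 1, 0, 0, 44/37)
  clear (2,3): R2 −= (37/9)R3 → (0, 0, 1, 0, -7/5)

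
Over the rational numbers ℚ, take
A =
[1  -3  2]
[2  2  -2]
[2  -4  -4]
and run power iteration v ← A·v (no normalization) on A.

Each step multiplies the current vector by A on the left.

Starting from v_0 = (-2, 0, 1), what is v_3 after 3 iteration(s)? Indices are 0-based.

v_0 = (-2, 0, 1).
v_1 = A·v_0 = (0, -6, -8).
v_2 = A·v_1 = (2, 4, 56).
v_3 = A·v_2 = (102, -100, -236).

v_3 = (102, -100, -236)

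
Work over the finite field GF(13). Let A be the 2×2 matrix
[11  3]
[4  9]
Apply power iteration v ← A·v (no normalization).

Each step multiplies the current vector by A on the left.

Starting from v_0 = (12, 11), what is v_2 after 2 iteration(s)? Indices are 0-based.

v_2 = (7, 7)

v_0 = (12, 11).
v_1 = A·v_0 = (9, 4).
v_2 = A·v_1 = (7, 7).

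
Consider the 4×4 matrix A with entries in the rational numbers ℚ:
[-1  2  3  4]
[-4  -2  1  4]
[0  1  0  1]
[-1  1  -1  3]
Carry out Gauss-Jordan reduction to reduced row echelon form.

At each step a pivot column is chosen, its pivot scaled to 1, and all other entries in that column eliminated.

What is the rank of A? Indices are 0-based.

step 1: normalize row 0 (÷-1) = (1, -2, -3, -4)
  row 1: subtract -4×row0 = (0, -10, -11, -12)
  row 3: subtract -1×row0 = (0, -1, -4, -1)
step 2: normalize row 1 (÷-10) = (0, 1, 11/10, 6/5)
  row 0: subtract -2×row1 = (1, 0, -4/5, -8/5)
  row 2: subtract 1×row1 = (0, 0, -11/10, -1/5)
  row 3: subtract -1×row1 = (0, 0, -29/10, 1/5)
step 3: normalize row 2 (÷-11/10) = (0, 0, 1, 2/11)
  row 0: subtract -4/5×row2 = (1, 0, 0, -16/11)
  row 1: subtract 11/10×row2 = (0, 1, 0, 1)
  row 3: subtract -29/10×row2 = (0, 0, 0, 8/11)
step 4: normalize row 3 (÷8/11) = (0, 0, 0, 1)
  row 0: subtract -16/11×row3 = (1, 0, 0, 0)
  row 1: subtract 1×row3 = (0, 1, 0, 0)
  row 2: subtract 2/11×row3 = (0, 0, 1, 0)

rank = 4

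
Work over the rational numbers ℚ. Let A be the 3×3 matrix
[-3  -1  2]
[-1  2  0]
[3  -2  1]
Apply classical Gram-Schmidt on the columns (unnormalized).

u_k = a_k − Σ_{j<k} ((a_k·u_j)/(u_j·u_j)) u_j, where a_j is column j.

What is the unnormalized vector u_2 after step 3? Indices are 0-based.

u_2 = (30/73, 135/146, 105/146)

Step 1: u_0 = a_0 = (-3, -1, 3).
Step 2: u_1 = a_1 − (-5/19)·u_0 = (-34/19, 33/19, -23/19).
Step 3: u_2 = a_2 − (-3/19)·u_0 − (-91/146)·u_1 = (30/73, 135/146, 105/146).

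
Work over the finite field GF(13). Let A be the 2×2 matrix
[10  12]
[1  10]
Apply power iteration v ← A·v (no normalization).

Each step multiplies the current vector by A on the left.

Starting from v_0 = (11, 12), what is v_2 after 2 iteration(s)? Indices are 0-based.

v_0 = (11, 12).
v_1 = A·v_0 = (7, 1).
v_2 = A·v_1 = (4, 4).

v_2 = (4, 4)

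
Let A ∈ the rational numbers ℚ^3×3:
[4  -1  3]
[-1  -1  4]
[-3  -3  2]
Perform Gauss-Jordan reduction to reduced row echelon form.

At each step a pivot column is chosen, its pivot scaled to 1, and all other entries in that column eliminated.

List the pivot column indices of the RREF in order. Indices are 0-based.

pivot(0,0)=4: scale R0 → (1, -1/4, 3/4)
  clear (1,0): R1 −= (-1)R0 → (0, -5/4, 19/4)
  clear (2,0): R2 −= (-3)R0 → (0, -15/4, 17/4)
pivot(1,1)=-5/4: scale R1 → (0, 1, -19/5)
  clear (0,1): R0 −= (-1/4)R1 → (1, 0, -1/5)
  clear (2,1): R2 −= (-15/4)R1 → (0, 0, -10)
pivot(2,2)=-10: scale R2 → (0, 0, 1)
  clear (0,2): R0 −= (-1/5)R2 → (1, 0, 0)
  clear (1,2): R1 −= (-19/5)R2 → (0, 1, 0)

pivot columns: 0, 1, 2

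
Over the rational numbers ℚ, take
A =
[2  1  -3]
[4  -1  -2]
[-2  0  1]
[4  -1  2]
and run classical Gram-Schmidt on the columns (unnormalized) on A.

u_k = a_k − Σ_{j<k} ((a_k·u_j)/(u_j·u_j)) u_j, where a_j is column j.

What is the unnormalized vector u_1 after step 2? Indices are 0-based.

Step 1: u_0 = a_0 = (2, 4, -2, 4).
Step 2: u_1 = a_1 − (-3/20)·u_0 = (13/10, -2/5, -3/10, -2/5).

u_1 = (13/10, -2/5, -3/10, -2/5)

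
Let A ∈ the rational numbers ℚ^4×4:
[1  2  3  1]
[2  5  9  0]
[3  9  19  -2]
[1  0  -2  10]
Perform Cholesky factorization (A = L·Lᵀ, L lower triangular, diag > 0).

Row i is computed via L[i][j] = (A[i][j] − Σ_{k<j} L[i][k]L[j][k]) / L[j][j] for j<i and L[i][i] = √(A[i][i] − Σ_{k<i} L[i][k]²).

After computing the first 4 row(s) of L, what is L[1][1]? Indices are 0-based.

L[1][1] = 1

Step 1: L[0][0] = √(1) = 1.
  L[1][0] = (2) / L[0][0] = 2.
Step 2: L[1][1] = √(1) = 1.
  L[2][0] = (3) / L[0][0] = 3.
  L[2][1] = (3) / L[1][1] = 3.
Step 3: L[2][2] = √(1) = 1.
  L[3][0] = (1) / L[0][0] = 1.
  L[3][1] = (-2) / L[1][1] = -2.
  L[3][2] = (1) / L[2][2] = 1.
Step 4: L[3][3] = √(4) = 2.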